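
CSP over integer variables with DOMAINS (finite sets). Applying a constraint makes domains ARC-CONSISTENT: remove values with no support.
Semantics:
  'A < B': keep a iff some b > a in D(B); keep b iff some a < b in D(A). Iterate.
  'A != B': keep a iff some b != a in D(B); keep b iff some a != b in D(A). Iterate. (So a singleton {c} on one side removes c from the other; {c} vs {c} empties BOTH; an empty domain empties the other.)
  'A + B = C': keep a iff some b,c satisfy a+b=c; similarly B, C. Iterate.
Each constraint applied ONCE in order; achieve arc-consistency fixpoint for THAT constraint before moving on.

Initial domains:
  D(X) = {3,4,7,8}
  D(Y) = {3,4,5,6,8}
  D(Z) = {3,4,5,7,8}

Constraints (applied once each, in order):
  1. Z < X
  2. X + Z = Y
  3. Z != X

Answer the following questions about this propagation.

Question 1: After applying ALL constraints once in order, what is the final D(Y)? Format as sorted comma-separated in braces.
Constraint 1 (Z < X) on D(Z)={3,4,5,7,8} D(X)={3,4,7,8}: Z {3,4,5,7,8}->{3,4,5,7}; X {3,4,7,8}->{4,7,8}
Constraint 2 (X + Z = Y) on D(X)={4,7,8} D(Z)={3,4,5,7} D(Y)={3,4,5,6,8}: X {4,7,8}->{4}; Z {3,4,5,7}->{4}; Y {3,4,5,6,8}->{8}
Constraint 3 (Z != X) on D(Z)={4} D(X)={4}: Z {4}->{}; X {4}->{}
So after all 3 constraints: D(Y) = {8}

Answer: {8}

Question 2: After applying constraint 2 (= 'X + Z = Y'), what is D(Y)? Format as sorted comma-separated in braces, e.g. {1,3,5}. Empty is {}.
Constraint 1 (Z < X) on D(Z)={3,4,5,7,8} D(X)={3,4,7,8}: Z {3,4,5,7,8}->{3,4,5,7}; X {3,4,7,8}->{4,7,8}
Constraint 2 (X + Z = Y) on D(X)={4,7,8} D(Z)={3,4,5,7} D(Y)={3,4,5,6,8}: X {4,7,8}->{4}; Z {3,4,5,7}->{4}; Y {3,4,5,6,8}->{8}
So after constraint 2: D(Y) = {8}

Answer: {8}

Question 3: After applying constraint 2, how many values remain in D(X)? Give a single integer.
Constraint 1 (Z < X) on D(Z)={3,4,5,7,8} D(X)={3,4,7,8}: Z {3,4,5,7,8}->{3,4,5,7}; X {3,4,7,8}->{4,7,8}
Constraint 2 (X + Z = Y) on D(X)={4,7,8} D(Z)={3,4,5,7} D(Y)={3,4,5,6,8}: X {4,7,8}->{4}; Z {3,4,5,7}->{4}; Y {3,4,5,6,8}->{8}
So after constraint 2: D(X)={4}, size = 1

Answer: 1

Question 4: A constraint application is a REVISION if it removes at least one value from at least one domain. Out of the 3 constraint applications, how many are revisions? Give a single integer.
Answer: 3

Derivation:
Constraint 1 (Z < X) on D(Z)={3,4,5,7,8} D(X)={3,4,7,8}: Z {3,4,5,7,8}->{3,4,5,7}; X {3,4,7,8}->{4,7,8} => REVISION
Constraint 2 (X + Z = Y) on D(X)={4,7,8} D(Z)={3,4,5,7} D(Y)={3,4,5,6,8}: X {4,7,8}->{4}; Z {3,4,5,7}->{4}; Y {3,4,5,6,8}->{8} => REVISION
Constraint 3 (Z != X) on D(Z)={4} D(X)={4}: Z {4}->{}; X {4}->{} => REVISION
Total revisions = 3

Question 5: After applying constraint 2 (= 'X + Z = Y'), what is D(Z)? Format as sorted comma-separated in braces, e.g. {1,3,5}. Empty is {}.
Constraint 1 (Z < X) on D(Z)={3,4,5,7,8} D(X)={3,4,7,8}: Z {3,4,5,7,8}->{3,4,5,7}; X {3,4,7,8}->{4,7,8}
Constraint 2 (X + Z = Y) on D(X)={4,7,8} D(Z)={3,4,5,7} D(Y)={3,4,5,6,8}: X {4,7,8}->{4}; Z {3,4,5,7}->{4}; Y {3,4,5,6,8}->{8}
So after constraint 2: D(Z) = {4}

Answer: {4}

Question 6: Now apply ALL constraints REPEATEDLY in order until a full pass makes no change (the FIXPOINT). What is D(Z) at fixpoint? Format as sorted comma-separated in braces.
Answer: {}

Derivation:
pass 0 (initial): D(Z)={3,4,5,7,8}
pass 1: X {3,4,7,8}->{}; Y {3,4,5,6,8}->{8}; Z {3,4,5,7,8}->{}
pass 2: Y {8}->{}
pass 3: no change
Fixpoint after 3 passes: D(Z) = {}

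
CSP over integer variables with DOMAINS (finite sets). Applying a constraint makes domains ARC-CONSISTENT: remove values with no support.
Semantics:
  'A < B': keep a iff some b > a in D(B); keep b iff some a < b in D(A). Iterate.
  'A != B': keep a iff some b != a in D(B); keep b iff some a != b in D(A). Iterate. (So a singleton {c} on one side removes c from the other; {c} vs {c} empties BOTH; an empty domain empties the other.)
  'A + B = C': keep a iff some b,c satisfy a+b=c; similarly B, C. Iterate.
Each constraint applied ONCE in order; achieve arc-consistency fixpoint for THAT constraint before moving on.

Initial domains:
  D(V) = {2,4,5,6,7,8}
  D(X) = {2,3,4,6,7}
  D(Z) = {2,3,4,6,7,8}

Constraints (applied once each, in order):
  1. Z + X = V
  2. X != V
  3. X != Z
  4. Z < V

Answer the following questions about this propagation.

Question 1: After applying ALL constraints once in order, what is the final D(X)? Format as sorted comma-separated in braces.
Constraint 1 (Z + X = V) on D(Z)={2,3,4,6,7,8} D(X)={2,3,4,6,7} D(V)={2,4,5,6,7,8}: Z {2,3,4,6,7,8}->{2,3,4,6}; X {2,3,4,6,7}->{2,3,4,6}; V {2,4,5,6,7,8}->{4,5,6,7,8}
Constraint 2 (X != V) on D(X)={2,3,4,6} D(V)={4,5,6,7,8}: no change
Constraint 3 (X != Z) on D(X)={2,3,4,6} D(Z)={2,3,4,6}: no change
Constraint 4 (Z < V) on D(Z)={2,3,4,6} D(V)={4,5,6,7,8}: no change
So after all 4 constraints: D(X) = {2,3,4,6}

Answer: {2,3,4,6}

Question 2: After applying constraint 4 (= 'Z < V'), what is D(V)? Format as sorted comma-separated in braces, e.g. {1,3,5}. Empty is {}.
Constraint 1 (Z + X = V) on D(Z)={2,3,4,6,7,8} D(X)={2,3,4,6,7} D(V)={2,4,5,6,7,8}: Z {2,3,4,6,7,8}->{2,3,4,6}; X {2,3,4,6,7}->{2,3,4,6}; V {2,4,5,6,7,8}->{4,5,6,7,8}
Constraint 2 (X != V) on D(X)={2,3,4,6} D(V)={4,5,6,7,8}: no change
Constraint 3 (X != Z) on D(X)={2,3,4,6} D(Z)={2,3,4,6}: no change
Constraint 4 (Z < V) on D(Z)={2,3,4,6} D(V)={4,5,6,7,8}: no change
So after constraint 4: D(V) = {4,5,6,7,8}

Answer: {4,5,6,7,8}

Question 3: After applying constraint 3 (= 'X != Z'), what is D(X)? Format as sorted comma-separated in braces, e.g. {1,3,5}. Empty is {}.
Constraint 1 (Z + X = V) on D(Z)={2,3,4,6,7,8} D(X)={2,3,4,6,7} D(V)={2,4,5,6,7,8}: Z {2,3,4,6,7,8}->{2,3,4,6}; X {2,3,4,6,7}->{2,3,4,6}; V {2,4,5,6,7,8}->{4,5,6,7,8}
Constraint 2 (X != V) on D(X)={2,3,4,6} D(V)={4,5,6,7,8}: no change
Constraint 3 (X != Z) on D(X)={2,3,4,6} D(Z)={2,3,4,6}: no change
So after constraint 3: D(X) = {2,3,4,6}

Answer: {2,3,4,6}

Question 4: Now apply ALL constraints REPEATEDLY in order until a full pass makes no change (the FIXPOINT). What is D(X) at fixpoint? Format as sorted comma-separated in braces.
pass 0 (initial): D(X)={2,3,4,6,7}
pass 1: V {2,4,5,6,7,8}->{4,5,6,7,8}; X {2,3,4,6,7}->{2,3,4,6}; Z {2,3,4,6,7,8}->{2,3,4,6}
pass 2: no change
Fixpoint after 2 passes: D(X) = {2,3,4,6}

Answer: {2,3,4,6}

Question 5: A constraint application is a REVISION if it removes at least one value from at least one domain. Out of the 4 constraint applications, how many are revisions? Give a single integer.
Constraint 1 (Z + X = V) on D(Z)={2,3,4,6,7,8} D(X)={2,3,4,6,7} D(V)={2,4,5,6,7,8}: Z {2,3,4,6,7,8}->{2,3,4,6}; X {2,3,4,6,7}->{2,3,4,6}; V {2,4,5,6,7,8}->{4,5,6,7,8} => REVISION
Constraint 2 (X != V) on D(X)={2,3,4,6} D(V)={4,5,6,7,8}: no change => not a revision
Constraint 3 (X != Z) on D(X)={2,3,4,6} D(Z)={2,3,4,6}: no change => not a revision
Constraint 4 (Z < V) on D(Z)={2,3,4,6} D(V)={4,5,6,7,8}: no change => not a revision
Total revisions = 1

Answer: 1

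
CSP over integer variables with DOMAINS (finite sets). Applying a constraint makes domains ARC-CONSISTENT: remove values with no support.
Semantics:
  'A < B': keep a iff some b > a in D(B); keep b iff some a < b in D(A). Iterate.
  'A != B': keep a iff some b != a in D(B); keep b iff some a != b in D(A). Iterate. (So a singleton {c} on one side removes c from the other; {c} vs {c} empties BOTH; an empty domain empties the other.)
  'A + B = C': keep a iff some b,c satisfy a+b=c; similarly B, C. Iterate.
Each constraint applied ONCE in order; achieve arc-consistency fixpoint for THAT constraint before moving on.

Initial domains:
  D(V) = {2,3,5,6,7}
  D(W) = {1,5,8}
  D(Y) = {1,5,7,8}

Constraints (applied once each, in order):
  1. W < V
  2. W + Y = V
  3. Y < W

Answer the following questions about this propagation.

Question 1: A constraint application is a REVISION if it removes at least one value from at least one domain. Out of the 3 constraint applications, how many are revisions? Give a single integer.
Answer: 3

Derivation:
Constraint 1 (W < V) on D(W)={1,5,8} D(V)={2,3,5,6,7}: W {1,5,8}->{1,5} => REVISION
Constraint 2 (W + Y = V) on D(W)={1,5} D(Y)={1,5,7,8} D(V)={2,3,5,6,7}: Y {1,5,7,8}->{1,5}; V {2,3,5,6,7}->{2,6} => REVISION
Constraint 3 (Y < W) on D(Y)={1,5} D(W)={1,5}: Y {1,5}->{1}; W {1,5}->{5} => REVISION
Total revisions = 3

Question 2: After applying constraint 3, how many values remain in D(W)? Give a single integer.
Answer: 1

Derivation:
Constraint 1 (W < V) on D(W)={1,5,8} D(V)={2,3,5,6,7}: W {1,5,8}->{1,5}
Constraint 2 (W + Y = V) on D(W)={1,5} D(Y)={1,5,7,8} D(V)={2,3,5,6,7}: Y {1,5,7,8}->{1,5}; V {2,3,5,6,7}->{2,6}
Constraint 3 (Y < W) on D(Y)={1,5} D(W)={1,5}: Y {1,5}->{1}; W {1,5}->{5}
So after constraint 3: D(W)={5}, size = 1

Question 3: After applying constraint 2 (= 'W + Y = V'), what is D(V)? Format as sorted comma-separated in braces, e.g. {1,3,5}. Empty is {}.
Answer: {2,6}

Derivation:
Constraint 1 (W < V) on D(W)={1,5,8} D(V)={2,3,5,6,7}: W {1,5,8}->{1,5}
Constraint 2 (W + Y = V) on D(W)={1,5} D(Y)={1,5,7,8} D(V)={2,3,5,6,7}: Y {1,5,7,8}->{1,5}; V {2,3,5,6,7}->{2,6}
So after constraint 2: D(V) = {2,6}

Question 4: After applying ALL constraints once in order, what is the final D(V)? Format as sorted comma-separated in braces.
Constraint 1 (W < V) on D(W)={1,5,8} D(V)={2,3,5,6,7}: W {1,5,8}->{1,5}
Constraint 2 (W + Y = V) on D(W)={1,5} D(Y)={1,5,7,8} D(V)={2,3,5,6,7}: Y {1,5,7,8}->{1,5}; V {2,3,5,6,7}->{2,6}
Constraint 3 (Y < W) on D(Y)={1,5} D(W)={1,5}: Y {1,5}->{1}; W {1,5}->{5}
So after all 3 constraints: D(V) = {2,6}

Answer: {2,6}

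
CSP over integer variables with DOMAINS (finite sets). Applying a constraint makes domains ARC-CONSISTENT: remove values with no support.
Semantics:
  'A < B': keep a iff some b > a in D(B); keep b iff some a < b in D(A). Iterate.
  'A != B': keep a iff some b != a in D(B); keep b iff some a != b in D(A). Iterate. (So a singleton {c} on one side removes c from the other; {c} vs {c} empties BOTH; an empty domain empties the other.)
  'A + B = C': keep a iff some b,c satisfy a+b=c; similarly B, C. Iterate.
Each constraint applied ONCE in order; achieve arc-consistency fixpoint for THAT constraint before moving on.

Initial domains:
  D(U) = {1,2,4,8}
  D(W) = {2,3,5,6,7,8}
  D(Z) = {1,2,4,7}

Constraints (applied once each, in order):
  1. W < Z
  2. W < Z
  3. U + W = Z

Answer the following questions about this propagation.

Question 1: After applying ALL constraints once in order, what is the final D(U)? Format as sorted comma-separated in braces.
Constraint 1 (W < Z) on D(W)={2,3,5,6,7,8} D(Z)={1,2,4,7}: W {2,3,5,6,7,8}->{2,3,5,6}; Z {1,2,4,7}->{4,7}
Constraint 2 (W < Z) on D(W)={2,3,5,6} D(Z)={4,7}: no change
Constraint 3 (U + W = Z) on D(U)={1,2,4,8} D(W)={2,3,5,6} D(Z)={4,7}: U {1,2,4,8}->{1,2,4}
So after all 3 constraints: D(U) = {1,2,4}

Answer: {1,2,4}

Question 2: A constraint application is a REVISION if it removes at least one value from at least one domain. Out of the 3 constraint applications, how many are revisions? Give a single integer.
Constraint 1 (W < Z) on D(W)={2,3,5,6,7,8} D(Z)={1,2,4,7}: W {2,3,5,6,7,8}->{2,3,5,6}; Z {1,2,4,7}->{4,7} => REVISION
Constraint 2 (W < Z) on D(W)={2,3,5,6} D(Z)={4,7}: no change => not a revision
Constraint 3 (U + W = Z) on D(U)={1,2,4,8} D(W)={2,3,5,6} D(Z)={4,7}: U {1,2,4,8}->{1,2,4} => REVISION
Total revisions = 2

Answer: 2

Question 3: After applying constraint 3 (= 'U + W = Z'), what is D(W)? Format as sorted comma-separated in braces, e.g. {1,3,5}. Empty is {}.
Answer: {2,3,5,6}

Derivation:
Constraint 1 (W < Z) on D(W)={2,3,5,6,7,8} D(Z)={1,2,4,7}: W {2,3,5,6,7,8}->{2,3,5,6}; Z {1,2,4,7}->{4,7}
Constraint 2 (W < Z) on D(W)={2,3,5,6} D(Z)={4,7}: no change
Constraint 3 (U + W = Z) on D(U)={1,2,4,8} D(W)={2,3,5,6} D(Z)={4,7}: U {1,2,4,8}->{1,2,4}
So after constraint 3: D(W) = {2,3,5,6}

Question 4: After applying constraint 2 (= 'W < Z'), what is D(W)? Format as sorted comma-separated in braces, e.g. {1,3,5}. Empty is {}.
Constraint 1 (W < Z) on D(W)={2,3,5,6,7,8} D(Z)={1,2,4,7}: W {2,3,5,6,7,8}->{2,3,5,6}; Z {1,2,4,7}->{4,7}
Constraint 2 (W < Z) on D(W)={2,3,5,6} D(Z)={4,7}: no change
So after constraint 2: D(W) = {2,3,5,6}

Answer: {2,3,5,6}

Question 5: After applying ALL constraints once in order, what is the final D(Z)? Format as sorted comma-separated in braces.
Constraint 1 (W < Z) on D(W)={2,3,5,6,7,8} D(Z)={1,2,4,7}: W {2,3,5,6,7,8}->{2,3,5,6}; Z {1,2,4,7}->{4,7}
Constraint 2 (W < Z) on D(W)={2,3,5,6} D(Z)={4,7}: no change
Constraint 3 (U + W = Z) on D(U)={1,2,4,8} D(W)={2,3,5,6} D(Z)={4,7}: U {1,2,4,8}->{1,2,4}
So after all 3 constraints: D(Z) = {4,7}

Answer: {4,7}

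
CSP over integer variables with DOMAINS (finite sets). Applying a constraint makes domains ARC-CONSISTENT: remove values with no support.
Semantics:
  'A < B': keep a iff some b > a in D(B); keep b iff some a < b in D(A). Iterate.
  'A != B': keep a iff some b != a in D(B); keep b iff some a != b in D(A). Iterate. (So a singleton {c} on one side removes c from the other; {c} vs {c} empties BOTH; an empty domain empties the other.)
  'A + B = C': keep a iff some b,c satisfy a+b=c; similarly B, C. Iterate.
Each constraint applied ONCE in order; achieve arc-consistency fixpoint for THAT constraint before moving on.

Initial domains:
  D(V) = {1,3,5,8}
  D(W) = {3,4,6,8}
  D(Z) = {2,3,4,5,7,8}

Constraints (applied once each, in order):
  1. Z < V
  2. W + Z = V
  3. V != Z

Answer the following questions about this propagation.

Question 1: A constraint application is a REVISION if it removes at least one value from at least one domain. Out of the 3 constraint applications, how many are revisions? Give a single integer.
Constraint 1 (Z < V) on D(Z)={2,3,4,5,7,8} D(V)={1,3,5,8}: Z {2,3,4,5,7,8}->{2,3,4,5,7}; V {1,3,5,8}->{3,5,8} => REVISION
Constraint 2 (W + Z = V) on D(W)={3,4,6,8} D(Z)={2,3,4,5,7} D(V)={3,5,8}: W {3,4,6,8}->{3,4,6}; Z {2,3,4,5,7}->{2,4,5}; V {3,5,8}->{5,8} => REVISION
Constraint 3 (V != Z) on D(V)={5,8} D(Z)={2,4,5}: no change => not a revision
Total revisions = 2

Answer: 2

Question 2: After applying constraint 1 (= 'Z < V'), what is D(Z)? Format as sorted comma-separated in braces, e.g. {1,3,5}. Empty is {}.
Answer: {2,3,4,5,7}

Derivation:
Constraint 1 (Z < V) on D(Z)={2,3,4,5,7,8} D(V)={1,3,5,8}: Z {2,3,4,5,7,8}->{2,3,4,5,7}; V {1,3,5,8}->{3,5,8}
So after constraint 1: D(Z) = {2,3,4,5,7}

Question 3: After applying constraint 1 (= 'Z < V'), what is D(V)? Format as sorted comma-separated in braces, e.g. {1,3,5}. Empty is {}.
Answer: {3,5,8}

Derivation:
Constraint 1 (Z < V) on D(Z)={2,3,4,5,7,8} D(V)={1,3,5,8}: Z {2,3,4,5,7,8}->{2,3,4,5,7}; V {1,3,5,8}->{3,5,8}
So after constraint 1: D(V) = {3,5,8}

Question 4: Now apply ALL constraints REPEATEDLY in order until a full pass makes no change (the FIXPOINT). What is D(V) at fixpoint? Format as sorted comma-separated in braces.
Answer: {5,8}

Derivation:
pass 0 (initial): D(V)={1,3,5,8}
pass 1: V {1,3,5,8}->{5,8}; W {3,4,6,8}->{3,4,6}; Z {2,3,4,5,7,8}->{2,4,5}
pass 2: no change
Fixpoint after 2 passes: D(V) = {5,8}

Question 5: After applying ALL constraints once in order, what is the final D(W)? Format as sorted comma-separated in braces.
Constraint 1 (Z < V) on D(Z)={2,3,4,5,7,8} D(V)={1,3,5,8}: Z {2,3,4,5,7,8}->{2,3,4,5,7}; V {1,3,5,8}->{3,5,8}
Constraint 2 (W + Z = V) on D(W)={3,4,6,8} D(Z)={2,3,4,5,7} D(V)={3,5,8}: W {3,4,6,8}->{3,4,6}; Z {2,3,4,5,7}->{2,4,5}; V {3,5,8}->{5,8}
Constraint 3 (V != Z) on D(V)={5,8} D(Z)={2,4,5}: no change
So after all 3 constraints: D(W) = {3,4,6}

Answer: {3,4,6}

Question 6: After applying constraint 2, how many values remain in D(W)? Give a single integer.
Answer: 3

Derivation:
Constraint 1 (Z < V) on D(Z)={2,3,4,5,7,8} D(V)={1,3,5,8}: Z {2,3,4,5,7,8}->{2,3,4,5,7}; V {1,3,5,8}->{3,5,8}
Constraint 2 (W + Z = V) on D(W)={3,4,6,8} D(Z)={2,3,4,5,7} D(V)={3,5,8}: W {3,4,6,8}->{3,4,6}; Z {2,3,4,5,7}->{2,4,5}; V {3,5,8}->{5,8}
So after constraint 2: D(W)={3,4,6}, size = 3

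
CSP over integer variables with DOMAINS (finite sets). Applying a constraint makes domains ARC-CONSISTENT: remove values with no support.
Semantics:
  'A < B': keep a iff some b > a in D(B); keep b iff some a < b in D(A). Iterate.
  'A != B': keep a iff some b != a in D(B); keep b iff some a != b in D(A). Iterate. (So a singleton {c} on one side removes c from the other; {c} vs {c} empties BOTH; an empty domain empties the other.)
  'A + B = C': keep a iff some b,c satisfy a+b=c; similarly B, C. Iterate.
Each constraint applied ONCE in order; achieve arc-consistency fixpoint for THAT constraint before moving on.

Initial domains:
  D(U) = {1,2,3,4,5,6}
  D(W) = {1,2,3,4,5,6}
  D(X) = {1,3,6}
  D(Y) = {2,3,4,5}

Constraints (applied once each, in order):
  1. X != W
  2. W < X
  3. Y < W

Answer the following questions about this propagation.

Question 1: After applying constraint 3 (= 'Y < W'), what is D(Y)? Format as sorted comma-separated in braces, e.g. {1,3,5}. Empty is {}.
Constraint 1 (X != W) on D(X)={1,3,6} D(W)={1,2,3,4,5,6}: no change
Constraint 2 (W < X) on D(W)={1,2,3,4,5,6} D(X)={1,3,6}: W {1,2,3,4,5,6}->{1,2,3,4,5}; X {1,3,6}->{3,6}
Constraint 3 (Y < W) on D(Y)={2,3,4,5} D(W)={1,2,3,4,5}: Y {2,3,4,5}->{2,3,4}; W {1,2,3,4,5}->{3,4,5}
So after constraint 3: D(Y) = {2,3,4}

Answer: {2,3,4}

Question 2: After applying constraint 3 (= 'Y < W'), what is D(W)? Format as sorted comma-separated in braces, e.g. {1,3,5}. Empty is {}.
Constraint 1 (X != W) on D(X)={1,3,6} D(W)={1,2,3,4,5,6}: no change
Constraint 2 (W < X) on D(W)={1,2,3,4,5,6} D(X)={1,3,6}: W {1,2,3,4,5,6}->{1,2,3,4,5}; X {1,3,6}->{3,6}
Constraint 3 (Y < W) on D(Y)={2,3,4,5} D(W)={1,2,3,4,5}: Y {2,3,4,5}->{2,3,4}; W {1,2,3,4,5}->{3,4,5}
So after constraint 3: D(W) = {3,4,5}

Answer: {3,4,5}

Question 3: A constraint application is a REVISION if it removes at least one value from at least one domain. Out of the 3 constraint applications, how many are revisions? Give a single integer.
Answer: 2

Derivation:
Constraint 1 (X != W) on D(X)={1,3,6} D(W)={1,2,3,4,5,6}: no change => not a revision
Constraint 2 (W < X) on D(W)={1,2,3,4,5,6} D(X)={1,3,6}: W {1,2,3,4,5,6}->{1,2,3,4,5}; X {1,3,6}->{3,6} => REVISION
Constraint 3 (Y < W) on D(Y)={2,3,4,5} D(W)={1,2,3,4,5}: Y {2,3,4,5}->{2,3,4}; W {1,2,3,4,5}->{3,4,5} => REVISION
Total revisions = 2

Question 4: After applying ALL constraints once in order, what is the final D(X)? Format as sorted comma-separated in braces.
Constraint 1 (X != W) on D(X)={1,3,6} D(W)={1,2,3,4,5,6}: no change
Constraint 2 (W < X) on D(W)={1,2,3,4,5,6} D(X)={1,3,6}: W {1,2,3,4,5,6}->{1,2,3,4,5}; X {1,3,6}->{3,6}
Constraint 3 (Y < W) on D(Y)={2,3,4,5} D(W)={1,2,3,4,5}: Y {2,3,4,5}->{2,3,4}; W {1,2,3,4,5}->{3,4,5}
So after all 3 constraints: D(X) = {3,6}

Answer: {3,6}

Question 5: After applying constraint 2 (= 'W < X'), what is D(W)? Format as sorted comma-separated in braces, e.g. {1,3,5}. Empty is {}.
Constraint 1 (X != W) on D(X)={1,3,6} D(W)={1,2,3,4,5,6}: no change
Constraint 2 (W < X) on D(W)={1,2,3,4,5,6} D(X)={1,3,6}: W {1,2,3,4,5,6}->{1,2,3,4,5}; X {1,3,6}->{3,6}
So after constraint 2: D(W) = {1,2,3,4,5}

Answer: {1,2,3,4,5}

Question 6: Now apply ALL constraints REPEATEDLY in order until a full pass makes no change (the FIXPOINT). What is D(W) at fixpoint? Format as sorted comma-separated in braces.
pass 0 (initial): D(W)={1,2,3,4,5,6}
pass 1: W {1,2,3,4,5,6}->{3,4,5}; X {1,3,6}->{3,6}; Y {2,3,4,5}->{2,3,4}
pass 2: X {3,6}->{6}
pass 3: no change
Fixpoint after 3 passes: D(W) = {3,4,5}

Answer: {3,4,5}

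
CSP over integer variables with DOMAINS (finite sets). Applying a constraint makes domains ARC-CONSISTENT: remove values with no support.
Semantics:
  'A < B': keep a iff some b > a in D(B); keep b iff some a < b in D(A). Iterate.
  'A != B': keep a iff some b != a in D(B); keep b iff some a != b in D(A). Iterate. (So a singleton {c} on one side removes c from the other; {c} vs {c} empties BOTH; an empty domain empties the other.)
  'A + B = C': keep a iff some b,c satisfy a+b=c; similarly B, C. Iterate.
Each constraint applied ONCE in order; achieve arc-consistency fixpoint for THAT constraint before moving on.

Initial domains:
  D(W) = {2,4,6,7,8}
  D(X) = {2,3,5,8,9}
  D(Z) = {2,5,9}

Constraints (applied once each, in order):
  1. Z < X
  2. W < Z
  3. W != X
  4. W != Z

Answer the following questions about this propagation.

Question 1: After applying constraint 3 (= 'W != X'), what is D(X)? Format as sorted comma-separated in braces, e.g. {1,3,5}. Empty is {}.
Answer: {3,5,8,9}

Derivation:
Constraint 1 (Z < X) on D(Z)={2,5,9} D(X)={2,3,5,8,9}: Z {2,5,9}->{2,5}; X {2,3,5,8,9}->{3,5,8,9}
Constraint 2 (W < Z) on D(W)={2,4,6,7,8} D(Z)={2,5}: W {2,4,6,7,8}->{2,4}; Z {2,5}->{5}
Constraint 3 (W != X) on D(W)={2,4} D(X)={3,5,8,9}: no change
So after constraint 3: D(X) = {3,5,8,9}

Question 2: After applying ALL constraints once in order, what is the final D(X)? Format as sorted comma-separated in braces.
Answer: {3,5,8,9}

Derivation:
Constraint 1 (Z < X) on D(Z)={2,5,9} D(X)={2,3,5,8,9}: Z {2,5,9}->{2,5}; X {2,3,5,8,9}->{3,5,8,9}
Constraint 2 (W < Z) on D(W)={2,4,6,7,8} D(Z)={2,5}: W {2,4,6,7,8}->{2,4}; Z {2,5}->{5}
Constraint 3 (W != X) on D(W)={2,4} D(X)={3,5,8,9}: no change
Constraint 4 (W != Z) on D(W)={2,4} D(Z)={5}: no change
So after all 4 constraints: D(X) = {3,5,8,9}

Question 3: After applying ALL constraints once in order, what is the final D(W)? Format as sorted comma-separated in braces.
Constraint 1 (Z < X) on D(Z)={2,5,9} D(X)={2,3,5,8,9}: Z {2,5,9}->{2,5}; X {2,3,5,8,9}->{3,5,8,9}
Constraint 2 (W < Z) on D(W)={2,4,6,7,8} D(Z)={2,5}: W {2,4,6,7,8}->{2,4}; Z {2,5}->{5}
Constraint 3 (W != X) on D(W)={2,4} D(X)={3,5,8,9}: no change
Constraint 4 (W != Z) on D(W)={2,4} D(Z)={5}: no change
So after all 4 constraints: D(W) = {2,4}

Answer: {2,4}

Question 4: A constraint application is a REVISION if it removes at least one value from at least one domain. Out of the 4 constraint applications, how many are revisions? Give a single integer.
Constraint 1 (Z < X) on D(Z)={2,5,9} D(X)={2,3,5,8,9}: Z {2,5,9}->{2,5}; X {2,3,5,8,9}->{3,5,8,9} => REVISION
Constraint 2 (W < Z) on D(W)={2,4,6,7,8} D(Z)={2,5}: W {2,4,6,7,8}->{2,4}; Z {2,5}->{5} => REVISION
Constraint 3 (W != X) on D(W)={2,4} D(X)={3,5,8,9}: no change => not a revision
Constraint 4 (W != Z) on D(W)={2,4} D(Z)={5}: no change => not a revision
Total revisions = 2

Answer: 2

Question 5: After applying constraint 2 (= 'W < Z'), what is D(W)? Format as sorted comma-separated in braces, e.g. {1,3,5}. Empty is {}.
Constraint 1 (Z < X) on D(Z)={2,5,9} D(X)={2,3,5,8,9}: Z {2,5,9}->{2,5}; X {2,3,5,8,9}->{3,5,8,9}
Constraint 2 (W < Z) on D(W)={2,4,6,7,8} D(Z)={2,5}: W {2,4,6,7,8}->{2,4}; Z {2,5}->{5}
So after constraint 2: D(W) = {2,4}

Answer: {2,4}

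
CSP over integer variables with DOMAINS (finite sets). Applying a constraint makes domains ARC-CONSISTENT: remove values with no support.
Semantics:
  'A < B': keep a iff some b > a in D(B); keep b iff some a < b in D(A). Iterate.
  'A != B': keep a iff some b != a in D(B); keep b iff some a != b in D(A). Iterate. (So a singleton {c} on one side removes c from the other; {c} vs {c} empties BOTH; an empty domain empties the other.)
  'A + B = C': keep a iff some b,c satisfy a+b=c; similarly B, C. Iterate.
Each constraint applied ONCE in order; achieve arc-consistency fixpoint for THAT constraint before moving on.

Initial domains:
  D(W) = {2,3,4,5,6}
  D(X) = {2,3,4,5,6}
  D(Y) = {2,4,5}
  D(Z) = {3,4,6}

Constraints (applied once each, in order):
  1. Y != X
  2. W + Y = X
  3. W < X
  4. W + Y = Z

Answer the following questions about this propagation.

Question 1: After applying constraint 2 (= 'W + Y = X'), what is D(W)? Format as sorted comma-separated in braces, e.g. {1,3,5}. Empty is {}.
Answer: {2,3,4}

Derivation:
Constraint 1 (Y != X) on D(Y)={2,4,5} D(X)={2,3,4,5,6}: no change
Constraint 2 (W + Y = X) on D(W)={2,3,4,5,6} D(Y)={2,4,5} D(X)={2,3,4,5,6}: W {2,3,4,5,6}->{2,3,4}; Y {2,4,5}->{2,4}; X {2,3,4,5,6}->{4,5,6}
So after constraint 2: D(W) = {2,3,4}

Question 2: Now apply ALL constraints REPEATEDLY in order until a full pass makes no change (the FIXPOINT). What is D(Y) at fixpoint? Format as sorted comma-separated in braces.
Answer: {2,4}

Derivation:
pass 0 (initial): D(Y)={2,4,5}
pass 1: W {2,3,4,5,6}->{2,4}; X {2,3,4,5,6}->{4,5,6}; Y {2,4,5}->{2,4}; Z {3,4,6}->{4,6}
pass 2: X {4,5,6}->{4,6}
pass 3: no change
Fixpoint after 3 passes: D(Y) = {2,4}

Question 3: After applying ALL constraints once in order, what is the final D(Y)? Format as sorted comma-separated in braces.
Constraint 1 (Y != X) on D(Y)={2,4,5} D(X)={2,3,4,5,6}: no change
Constraint 2 (W + Y = X) on D(W)={2,3,4,5,6} D(Y)={2,4,5} D(X)={2,3,4,5,6}: W {2,3,4,5,6}->{2,3,4}; Y {2,4,5}->{2,4}; X {2,3,4,5,6}->{4,5,6}
Constraint 3 (W < X) on D(W)={2,3,4} D(X)={4,5,6}: no change
Constraint 4 (W + Y = Z) on D(W)={2,3,4} D(Y)={2,4} D(Z)={3,4,6}: W {2,3,4}->{2,4}; Z {3,4,6}->{4,6}
So after all 4 constraints: D(Y) = {2,4}

Answer: {2,4}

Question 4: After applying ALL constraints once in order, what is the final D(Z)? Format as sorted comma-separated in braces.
Answer: {4,6}

Derivation:
Constraint 1 (Y != X) on D(Y)={2,4,5} D(X)={2,3,4,5,6}: no change
Constraint 2 (W + Y = X) on D(W)={2,3,4,5,6} D(Y)={2,4,5} D(X)={2,3,4,5,6}: W {2,3,4,5,6}->{2,3,4}; Y {2,4,5}->{2,4}; X {2,3,4,5,6}->{4,5,6}
Constraint 3 (W < X) on D(W)={2,3,4} D(X)={4,5,6}: no change
Constraint 4 (W + Y = Z) on D(W)={2,3,4} D(Y)={2,4} D(Z)={3,4,6}: W {2,3,4}->{2,4}; Z {3,4,6}->{4,6}
So after all 4 constraints: D(Z) = {4,6}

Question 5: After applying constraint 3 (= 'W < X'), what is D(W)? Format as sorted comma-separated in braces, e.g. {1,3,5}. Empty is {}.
Answer: {2,3,4}

Derivation:
Constraint 1 (Y != X) on D(Y)={2,4,5} D(X)={2,3,4,5,6}: no change
Constraint 2 (W + Y = X) on D(W)={2,3,4,5,6} D(Y)={2,4,5} D(X)={2,3,4,5,6}: W {2,3,4,5,6}->{2,3,4}; Y {2,4,5}->{2,4}; X {2,3,4,5,6}->{4,5,6}
Constraint 3 (W < X) on D(W)={2,3,4} D(X)={4,5,6}: no change
So after constraint 3: D(W) = {2,3,4}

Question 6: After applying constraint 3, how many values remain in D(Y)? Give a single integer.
Answer: 2

Derivation:
Constraint 1 (Y != X) on D(Y)={2,4,5} D(X)={2,3,4,5,6}: no change
Constraint 2 (W + Y = X) on D(W)={2,3,4,5,6} D(Y)={2,4,5} D(X)={2,3,4,5,6}: W {2,3,4,5,6}->{2,3,4}; Y {2,4,5}->{2,4}; X {2,3,4,5,6}->{4,5,6}
Constraint 3 (W < X) on D(W)={2,3,4} D(X)={4,5,6}: no change
So after constraint 3: D(Y)={2,4}, size = 2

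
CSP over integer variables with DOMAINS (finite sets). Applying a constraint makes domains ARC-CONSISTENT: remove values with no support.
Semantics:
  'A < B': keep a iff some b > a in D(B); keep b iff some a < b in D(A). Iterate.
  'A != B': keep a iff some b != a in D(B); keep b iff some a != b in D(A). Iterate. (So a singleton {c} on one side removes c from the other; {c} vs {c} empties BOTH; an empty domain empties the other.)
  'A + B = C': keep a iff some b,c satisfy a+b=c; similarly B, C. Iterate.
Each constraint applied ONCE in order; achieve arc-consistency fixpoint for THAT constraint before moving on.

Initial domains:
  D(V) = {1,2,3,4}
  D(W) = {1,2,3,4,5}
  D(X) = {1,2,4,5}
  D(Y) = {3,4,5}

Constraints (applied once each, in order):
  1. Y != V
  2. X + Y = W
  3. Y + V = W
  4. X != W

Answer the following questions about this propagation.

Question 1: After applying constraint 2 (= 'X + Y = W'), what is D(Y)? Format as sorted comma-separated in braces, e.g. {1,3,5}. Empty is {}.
Constraint 1 (Y != V) on D(Y)={3,4,5} D(V)={1,2,3,4}: no change
Constraint 2 (X + Y = W) on D(X)={1,2,4,5} D(Y)={3,4,5} D(W)={1,2,3,4,5}: X {1,2,4,5}->{1,2}; Y {3,4,5}->{3,4}; W {1,2,3,4,5}->{4,5}
So after constraint 2: D(Y) = {3,4}

Answer: {3,4}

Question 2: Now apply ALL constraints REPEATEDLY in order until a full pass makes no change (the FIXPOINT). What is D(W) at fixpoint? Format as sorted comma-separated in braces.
Answer: {4,5}

Derivation:
pass 0 (initial): D(W)={1,2,3,4,5}
pass 1: V {1,2,3,4}->{1,2}; W {1,2,3,4,5}->{4,5}; X {1,2,4,5}->{1,2}; Y {3,4,5}->{3,4}
pass 2: no change
Fixpoint after 2 passes: D(W) = {4,5}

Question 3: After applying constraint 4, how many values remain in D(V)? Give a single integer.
Answer: 2

Derivation:
Constraint 1 (Y != V) on D(Y)={3,4,5} D(V)={1,2,3,4}: no change
Constraint 2 (X + Y = W) on D(X)={1,2,4,5} D(Y)={3,4,5} D(W)={1,2,3,4,5}: X {1,2,4,5}->{1,2}; Y {3,4,5}->{3,4}; W {1,2,3,4,5}->{4,5}
Constraint 3 (Y + V = W) on D(Y)={3,4} D(V)={1,2,3,4} D(W)={4,5}: V {1,2,3,4}->{1,2}
Constraint 4 (X != W) on D(X)={1,2} D(W)={4,5}: no change
So after constraint 4: D(V)={1,2}, size = 2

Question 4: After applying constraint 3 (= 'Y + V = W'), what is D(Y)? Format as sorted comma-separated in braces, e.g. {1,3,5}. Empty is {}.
Constraint 1 (Y != V) on D(Y)={3,4,5} D(V)={1,2,3,4}: no change
Constraint 2 (X + Y = W) on D(X)={1,2,4,5} D(Y)={3,4,5} D(W)={1,2,3,4,5}: X {1,2,4,5}->{1,2}; Y {3,4,5}->{3,4}; W {1,2,3,4,5}->{4,5}
Constraint 3 (Y + V = W) on D(Y)={3,4} D(V)={1,2,3,4} D(W)={4,5}: V {1,2,3,4}->{1,2}
So after constraint 3: D(Y) = {3,4}

Answer: {3,4}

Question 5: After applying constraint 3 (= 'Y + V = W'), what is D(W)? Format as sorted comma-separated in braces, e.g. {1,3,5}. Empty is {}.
Constraint 1 (Y != V) on D(Y)={3,4,5} D(V)={1,2,3,4}: no change
Constraint 2 (X + Y = W) on D(X)={1,2,4,5} D(Y)={3,4,5} D(W)={1,2,3,4,5}: X {1,2,4,5}->{1,2}; Y {3,4,5}->{3,4}; W {1,2,3,4,5}->{4,5}
Constraint 3 (Y + V = W) on D(Y)={3,4} D(V)={1,2,3,4} D(W)={4,5}: V {1,2,3,4}->{1,2}
So after constraint 3: D(W) = {4,5}

Answer: {4,5}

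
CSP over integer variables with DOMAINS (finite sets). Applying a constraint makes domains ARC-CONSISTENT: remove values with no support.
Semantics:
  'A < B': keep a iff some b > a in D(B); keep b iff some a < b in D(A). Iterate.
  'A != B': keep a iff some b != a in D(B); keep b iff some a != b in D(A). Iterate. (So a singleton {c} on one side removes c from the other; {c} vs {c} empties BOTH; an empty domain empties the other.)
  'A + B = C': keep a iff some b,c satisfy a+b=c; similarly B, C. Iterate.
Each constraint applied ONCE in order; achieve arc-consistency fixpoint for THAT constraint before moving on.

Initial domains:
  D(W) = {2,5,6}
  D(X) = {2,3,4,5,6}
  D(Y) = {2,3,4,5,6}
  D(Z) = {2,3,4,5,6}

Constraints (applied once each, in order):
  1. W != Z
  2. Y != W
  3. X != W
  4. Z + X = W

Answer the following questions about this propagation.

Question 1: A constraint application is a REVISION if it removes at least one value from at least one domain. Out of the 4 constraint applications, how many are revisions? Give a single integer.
Answer: 1

Derivation:
Constraint 1 (W != Z) on D(W)={2,5,6} D(Z)={2,3,4,5,6}: no change => not a revision
Constraint 2 (Y != W) on D(Y)={2,3,4,5,6} D(W)={2,5,6}: no change => not a revision
Constraint 3 (X != W) on D(X)={2,3,4,5,6} D(W)={2,5,6}: no change => not a revision
Constraint 4 (Z + X = W) on D(Z)={2,3,4,5,6} D(X)={2,3,4,5,6} D(W)={2,5,6}: Z {2,3,4,5,6}->{2,3,4}; X {2,3,4,5,6}->{2,3,4}; W {2,5,6}->{5,6} => REVISION
Total revisions = 1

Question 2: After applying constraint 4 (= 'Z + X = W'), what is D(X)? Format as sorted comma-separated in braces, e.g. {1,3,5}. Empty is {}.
Answer: {2,3,4}

Derivation:
Constraint 1 (W != Z) on D(W)={2,5,6} D(Z)={2,3,4,5,6}: no change
Constraint 2 (Y != W) on D(Y)={2,3,4,5,6} D(W)={2,5,6}: no change
Constraint 3 (X != W) on D(X)={2,3,4,5,6} D(W)={2,5,6}: no change
Constraint 4 (Z + X = W) on D(Z)={2,3,4,5,6} D(X)={2,3,4,5,6} D(W)={2,5,6}: Z {2,3,4,5,6}->{2,3,4}; X {2,3,4,5,6}->{2,3,4}; W {2,5,6}->{5,6}
So after constraint 4: D(X) = {2,3,4}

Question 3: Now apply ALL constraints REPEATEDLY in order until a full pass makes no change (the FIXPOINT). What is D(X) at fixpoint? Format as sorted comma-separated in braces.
pass 0 (initial): D(X)={2,3,4,5,6}
pass 1: W {2,5,6}->{5,6}; X {2,3,4,5,6}->{2,3,4}; Z {2,3,4,5,6}->{2,3,4}
pass 2: no change
Fixpoint after 2 passes: D(X) = {2,3,4}

Answer: {2,3,4}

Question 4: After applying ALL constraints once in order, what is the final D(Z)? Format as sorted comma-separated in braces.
Answer: {2,3,4}

Derivation:
Constraint 1 (W != Z) on D(W)={2,5,6} D(Z)={2,3,4,5,6}: no change
Constraint 2 (Y != W) on D(Y)={2,3,4,5,6} D(W)={2,5,6}: no change
Constraint 3 (X != W) on D(X)={2,3,4,5,6} D(W)={2,5,6}: no change
Constraint 4 (Z + X = W) on D(Z)={2,3,4,5,6} D(X)={2,3,4,5,6} D(W)={2,5,6}: Z {2,3,4,5,6}->{2,3,4}; X {2,3,4,5,6}->{2,3,4}; W {2,5,6}->{5,6}
So after all 4 constraints: D(Z) = {2,3,4}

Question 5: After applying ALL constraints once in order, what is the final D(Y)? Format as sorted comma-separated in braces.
Answer: {2,3,4,5,6}

Derivation:
Constraint 1 (W != Z) on D(W)={2,5,6} D(Z)={2,3,4,5,6}: no change
Constraint 2 (Y != W) on D(Y)={2,3,4,5,6} D(W)={2,5,6}: no change
Constraint 3 (X != W) on D(X)={2,3,4,5,6} D(W)={2,5,6}: no change
Constraint 4 (Z + X = W) on D(Z)={2,3,4,5,6} D(X)={2,3,4,5,6} D(W)={2,5,6}: Z {2,3,4,5,6}->{2,3,4}; X {2,3,4,5,6}->{2,3,4}; W {2,5,6}->{5,6}
So after all 4 constraints: D(Y) = {2,3,4,5,6}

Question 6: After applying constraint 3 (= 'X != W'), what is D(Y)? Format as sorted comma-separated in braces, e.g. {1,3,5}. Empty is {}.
Answer: {2,3,4,5,6}

Derivation:
Constraint 1 (W != Z) on D(W)={2,5,6} D(Z)={2,3,4,5,6}: no change
Constraint 2 (Y != W) on D(Y)={2,3,4,5,6} D(W)={2,5,6}: no change
Constraint 3 (X != W) on D(X)={2,3,4,5,6} D(W)={2,5,6}: no change
So after constraint 3: D(Y) = {2,3,4,5,6}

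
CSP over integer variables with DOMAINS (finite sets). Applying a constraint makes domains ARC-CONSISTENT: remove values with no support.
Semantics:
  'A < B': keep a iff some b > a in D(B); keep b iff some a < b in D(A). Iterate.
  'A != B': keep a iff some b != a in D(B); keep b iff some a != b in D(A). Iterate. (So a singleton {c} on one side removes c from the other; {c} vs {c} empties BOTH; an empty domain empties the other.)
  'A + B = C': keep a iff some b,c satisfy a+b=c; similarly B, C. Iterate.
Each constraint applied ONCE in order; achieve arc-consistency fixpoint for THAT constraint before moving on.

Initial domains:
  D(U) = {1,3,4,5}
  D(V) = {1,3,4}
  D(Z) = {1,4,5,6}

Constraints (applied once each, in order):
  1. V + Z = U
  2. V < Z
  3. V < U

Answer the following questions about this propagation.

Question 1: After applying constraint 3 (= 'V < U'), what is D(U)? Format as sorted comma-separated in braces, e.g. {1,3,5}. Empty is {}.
Constraint 1 (V + Z = U) on D(V)={1,3,4} D(Z)={1,4,5,6} D(U)={1,3,4,5}: Z {1,4,5,6}->{1,4}; U {1,3,4,5}->{4,5}
Constraint 2 (V < Z) on D(V)={1,3,4} D(Z)={1,4}: V {1,3,4}->{1,3}; Z {1,4}->{4}
Constraint 3 (V < U) on D(V)={1,3} D(U)={4,5}: no change
So after constraint 3: D(U) = {4,5}

Answer: {4,5}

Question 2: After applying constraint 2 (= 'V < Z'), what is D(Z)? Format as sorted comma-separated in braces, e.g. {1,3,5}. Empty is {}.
Constraint 1 (V + Z = U) on D(V)={1,3,4} D(Z)={1,4,5,6} D(U)={1,3,4,5}: Z {1,4,5,6}->{1,4}; U {1,3,4,5}->{4,5}
Constraint 2 (V < Z) on D(V)={1,3,4} D(Z)={1,4}: V {1,3,4}->{1,3}; Z {1,4}->{4}
So after constraint 2: D(Z) = {4}

Answer: {4}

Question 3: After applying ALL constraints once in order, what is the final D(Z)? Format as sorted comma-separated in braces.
Answer: {4}

Derivation:
Constraint 1 (V + Z = U) on D(V)={1,3,4} D(Z)={1,4,5,6} D(U)={1,3,4,5}: Z {1,4,5,6}->{1,4}; U {1,3,4,5}->{4,5}
Constraint 2 (V < Z) on D(V)={1,3,4} D(Z)={1,4}: V {1,3,4}->{1,3}; Z {1,4}->{4}
Constraint 3 (V < U) on D(V)={1,3} D(U)={4,5}: no change
So after all 3 constraints: D(Z) = {4}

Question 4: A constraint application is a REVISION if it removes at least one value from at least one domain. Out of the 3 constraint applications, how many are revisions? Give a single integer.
Constraint 1 (V + Z = U) on D(V)={1,3,4} D(Z)={1,4,5,6} D(U)={1,3,4,5}: Z {1,4,5,6}->{1,4}; U {1,3,4,5}->{4,5} => REVISION
Constraint 2 (V < Z) on D(V)={1,3,4} D(Z)={1,4}: V {1,3,4}->{1,3}; Z {1,4}->{4} => REVISION
Constraint 3 (V < U) on D(V)={1,3} D(U)={4,5}: no change => not a revision
Total revisions = 2

Answer: 2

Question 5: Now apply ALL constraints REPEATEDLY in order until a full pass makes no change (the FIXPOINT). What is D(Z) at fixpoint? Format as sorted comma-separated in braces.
Answer: {4}

Derivation:
pass 0 (initial): D(Z)={1,4,5,6}
pass 1: U {1,3,4,5}->{4,5}; V {1,3,4}->{1,3}; Z {1,4,5,6}->{4}
pass 2: U {4,5}->{5}; V {1,3}->{1}
pass 3: no change
Fixpoint after 3 passes: D(Z) = {4}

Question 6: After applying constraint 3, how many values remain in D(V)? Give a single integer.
Constraint 1 (V + Z = U) on D(V)={1,3,4} D(Z)={1,4,5,6} D(U)={1,3,4,5}: Z {1,4,5,6}->{1,4}; U {1,3,4,5}->{4,5}
Constraint 2 (V < Z) on D(V)={1,3,4} D(Z)={1,4}: V {1,3,4}->{1,3}; Z {1,4}->{4}
Constraint 3 (V < U) on D(V)={1,3} D(U)={4,5}: no change
So after constraint 3: D(V)={1,3}, size = 2

Answer: 2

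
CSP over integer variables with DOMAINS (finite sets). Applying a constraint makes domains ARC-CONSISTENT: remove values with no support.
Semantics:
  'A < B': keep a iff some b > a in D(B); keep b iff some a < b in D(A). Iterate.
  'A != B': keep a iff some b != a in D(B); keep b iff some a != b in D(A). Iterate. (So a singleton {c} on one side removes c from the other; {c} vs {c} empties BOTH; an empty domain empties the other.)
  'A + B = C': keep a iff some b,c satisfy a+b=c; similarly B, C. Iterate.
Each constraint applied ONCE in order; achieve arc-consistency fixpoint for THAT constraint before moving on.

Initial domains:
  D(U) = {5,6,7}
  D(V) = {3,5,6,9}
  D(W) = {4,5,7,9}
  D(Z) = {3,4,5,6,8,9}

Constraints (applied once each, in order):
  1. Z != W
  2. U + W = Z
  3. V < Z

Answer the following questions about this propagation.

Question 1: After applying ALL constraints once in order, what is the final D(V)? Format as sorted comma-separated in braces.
Constraint 1 (Z != W) on D(Z)={3,4,5,6,8,9} D(W)={4,5,7,9}: no change
Constraint 2 (U + W = Z) on D(U)={5,6,7} D(W)={4,5,7,9} D(Z)={3,4,5,6,8,9}: U {5,6,7}->{5}; W {4,5,7,9}->{4}; Z {3,4,5,6,8,9}->{9}
Constraint 3 (V < Z) on D(V)={3,5,6,9} D(Z)={9}: V {3,5,6,9}->{3,5,6}
So after all 3 constraints: D(V) = {3,5,6}

Answer: {3,5,6}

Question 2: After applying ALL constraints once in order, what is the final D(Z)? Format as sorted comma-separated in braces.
Constraint 1 (Z != W) on D(Z)={3,4,5,6,8,9} D(W)={4,5,7,9}: no change
Constraint 2 (U + W = Z) on D(U)={5,6,7} D(W)={4,5,7,9} D(Z)={3,4,5,6,8,9}: U {5,6,7}->{5}; W {4,5,7,9}->{4}; Z {3,4,5,6,8,9}->{9}
Constraint 3 (V < Z) on D(V)={3,5,6,9} D(Z)={9}: V {3,5,6,9}->{3,5,6}
So after all 3 constraints: D(Z) = {9}

Answer: {9}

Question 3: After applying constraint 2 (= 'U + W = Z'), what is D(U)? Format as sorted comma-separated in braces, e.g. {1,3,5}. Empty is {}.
Constraint 1 (Z != W) on D(Z)={3,4,5,6,8,9} D(W)={4,5,7,9}: no change
Constraint 2 (U + W = Z) on D(U)={5,6,7} D(W)={4,5,7,9} D(Z)={3,4,5,6,8,9}: U {5,6,7}->{5}; W {4,5,7,9}->{4}; Z {3,4,5,6,8,9}->{9}
So after constraint 2: D(U) = {5}

Answer: {5}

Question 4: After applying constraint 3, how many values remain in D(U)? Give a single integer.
Constraint 1 (Z != W) on D(Z)={3,4,5,6,8,9} D(W)={4,5,7,9}: no change
Constraint 2 (U + W = Z) on D(U)={5,6,7} D(W)={4,5,7,9} D(Z)={3,4,5,6,8,9}: U {5,6,7}->{5}; W {4,5,7,9}->{4}; Z {3,4,5,6,8,9}->{9}
Constraint 3 (V < Z) on D(V)={3,5,6,9} D(Z)={9}: V {3,5,6,9}->{3,5,6}
So after constraint 3: D(U)={5}, size = 1

Answer: 1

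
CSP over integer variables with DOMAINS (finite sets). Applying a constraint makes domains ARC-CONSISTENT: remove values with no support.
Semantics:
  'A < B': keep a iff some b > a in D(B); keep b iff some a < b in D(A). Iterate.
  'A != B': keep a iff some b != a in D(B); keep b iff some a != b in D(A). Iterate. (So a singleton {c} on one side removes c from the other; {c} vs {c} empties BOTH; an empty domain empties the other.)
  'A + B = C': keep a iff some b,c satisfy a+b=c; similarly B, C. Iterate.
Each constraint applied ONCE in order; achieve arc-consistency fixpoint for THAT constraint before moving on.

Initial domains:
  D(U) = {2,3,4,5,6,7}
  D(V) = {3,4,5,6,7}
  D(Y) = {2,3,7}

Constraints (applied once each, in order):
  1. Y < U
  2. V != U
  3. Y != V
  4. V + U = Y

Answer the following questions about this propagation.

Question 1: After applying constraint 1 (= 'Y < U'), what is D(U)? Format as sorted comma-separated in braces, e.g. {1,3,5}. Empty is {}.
Answer: {3,4,5,6,7}

Derivation:
Constraint 1 (Y < U) on D(Y)={2,3,7} D(U)={2,3,4,5,6,7}: Y {2,3,7}->{2,3}; U {2,3,4,5,6,7}->{3,4,5,6,7}
So after constraint 1: D(U) = {3,4,5,6,7}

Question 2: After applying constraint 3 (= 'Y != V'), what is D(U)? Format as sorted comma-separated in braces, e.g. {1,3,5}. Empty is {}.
Constraint 1 (Y < U) on D(Y)={2,3,7} D(U)={2,3,4,5,6,7}: Y {2,3,7}->{2,3}; U {2,3,4,5,6,7}->{3,4,5,6,7}
Constraint 2 (V != U) on D(V)={3,4,5,6,7} D(U)={3,4,5,6,7}: no change
Constraint 3 (Y != V) on D(Y)={2,3} D(V)={3,4,5,6,7}: no change
So after constraint 3: D(U) = {3,4,5,6,7}

Answer: {3,4,5,6,7}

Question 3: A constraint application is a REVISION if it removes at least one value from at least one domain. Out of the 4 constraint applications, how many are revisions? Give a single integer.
Answer: 2

Derivation:
Constraint 1 (Y < U) on D(Y)={2,3,7} D(U)={2,3,4,5,6,7}: Y {2,3,7}->{2,3}; U {2,3,4,5,6,7}->{3,4,5,6,7} => REVISION
Constraint 2 (V != U) on D(V)={3,4,5,6,7} D(U)={3,4,5,6,7}: no change => not a revision
Constraint 3 (Y != V) on D(Y)={2,3} D(V)={3,4,5,6,7}: no change => not a revision
Constraint 4 (V + U = Y) on D(V)={3,4,5,6,7} D(U)={3,4,5,6,7} D(Y)={2,3}: V {3,4,5,6,7}->{}; U {3,4,5,6,7}->{}; Y {2,3}->{} => REVISION
Total revisions = 2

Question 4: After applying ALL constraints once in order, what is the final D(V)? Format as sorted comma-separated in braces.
Answer: {}

Derivation:
Constraint 1 (Y < U) on D(Y)={2,3,7} D(U)={2,3,4,5,6,7}: Y {2,3,7}->{2,3}; U {2,3,4,5,6,7}->{3,4,5,6,7}
Constraint 2 (V != U) on D(V)={3,4,5,6,7} D(U)={3,4,5,6,7}: no change
Constraint 3 (Y != V) on D(Y)={2,3} D(V)={3,4,5,6,7}: no change
Constraint 4 (V + U = Y) on D(V)={3,4,5,6,7} D(U)={3,4,5,6,7} D(Y)={2,3}: V {3,4,5,6,7}->{}; U {3,4,5,6,7}->{}; Y {2,3}->{}
So after all 4 constraints: D(V) = {}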